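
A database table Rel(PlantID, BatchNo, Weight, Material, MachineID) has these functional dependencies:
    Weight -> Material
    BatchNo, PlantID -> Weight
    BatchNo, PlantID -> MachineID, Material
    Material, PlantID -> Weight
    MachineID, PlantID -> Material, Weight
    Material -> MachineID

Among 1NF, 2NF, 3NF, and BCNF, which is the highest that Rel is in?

2NF

Candidate key: {BatchNo, PlantID}. Prime attributes: {BatchNo, PlantID}.
Weight -> Material breaks BCNF: {Weight}⁺ = {MachineID, Material, Weight}, so {Weight} is not a superkey.
Weight -> Material determines the non-prime attribute {Material} from a non-superkey — 3NF is violated.
No non-prime attribute depends on a proper subset of any candidate key, so 2NF holds.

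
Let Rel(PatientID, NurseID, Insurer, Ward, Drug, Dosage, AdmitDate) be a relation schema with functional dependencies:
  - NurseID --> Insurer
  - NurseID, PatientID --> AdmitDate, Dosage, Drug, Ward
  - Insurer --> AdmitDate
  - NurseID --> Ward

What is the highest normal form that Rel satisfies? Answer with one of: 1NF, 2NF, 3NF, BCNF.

Candidate key: {NurseID, PatientID}. Prime attributes: {NurseID, PatientID}.
NurseID --> Insurer breaks BCNF: {NurseID}⁺ = {AdmitDate, Insurer, NurseID, Ward}, so {NurseID} is not a superkey.
NurseID --> Insurer has non-prime {Insurer} on the right and a non-superkey on the left, so 3NF fails.
{NurseID} is a proper subset of the key {NurseID, PatientID}, and {NurseID}⁺ contains the non-prime attributes {AdmitDate, Insurer, Ward} — a partial dependency, so 2NF is violated.

1NF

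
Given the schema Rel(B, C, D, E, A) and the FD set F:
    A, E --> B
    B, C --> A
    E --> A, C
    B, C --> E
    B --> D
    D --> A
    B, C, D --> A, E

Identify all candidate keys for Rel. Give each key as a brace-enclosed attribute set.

{B, C}, {E}

{E}⁺ = {A, B, C, D, E}, which is every attribute, so {E} is a candidate key.
{B, C}⁺ = {A, B, C, D, E}, which is every attribute, so {B, C} is a candidate key.
Any other superkey properly contains one of these, so there are no further candidate keys.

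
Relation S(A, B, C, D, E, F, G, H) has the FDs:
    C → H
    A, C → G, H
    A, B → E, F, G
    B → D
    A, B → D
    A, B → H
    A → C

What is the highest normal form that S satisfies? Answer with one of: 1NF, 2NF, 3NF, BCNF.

1NF

Candidate key: {A, B}. Prime attributes: {A, B}.
C → H breaks BCNF: {C}⁺ = {C, H}, so {C} is not a superkey.
C → H determines the non-prime attribute {H} from a non-superkey — 3NF is violated.
{A} is a proper subset of the key {A, B}, and {A}⁺ contains the non-prime attributes {C, G, H} — a partial dependency, so 2NF is violated.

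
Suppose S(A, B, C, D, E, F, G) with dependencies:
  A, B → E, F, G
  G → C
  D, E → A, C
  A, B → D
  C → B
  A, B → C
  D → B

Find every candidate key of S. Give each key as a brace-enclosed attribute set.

{A, B}⁺ = {A, B, C, D, E, F, G}, which is every attribute, so {A, B} is a candidate key.
{A, C}⁺ = {A, B, C, D, E, F, G}, which is every attribute, so {A, C} is a candidate key.
{A, D}⁺ = {A, B, C, D, E, F, G}, which is every attribute, so {A, D} is a candidate key.
{A, G}⁺ = {A, B, C, D, E, F, G}, which is every attribute, so {A, G} is a candidate key.
{D, E}⁺ = {A, B, C, D, E, F, G}, which is every attribute, so {D, E} is a candidate key.
These are minimal and exhaustive — every other superkey contains one of them.

{A, B}, {A, C}, {A, D}, {A, G}, {D, E}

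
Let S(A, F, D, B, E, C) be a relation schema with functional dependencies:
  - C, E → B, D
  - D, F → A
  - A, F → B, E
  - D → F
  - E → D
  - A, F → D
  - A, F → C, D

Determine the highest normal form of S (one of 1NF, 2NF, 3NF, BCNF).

BCNF

Candidate keys: {A, F}, {D}, {E}. Prime attributes: {A, D, E, F}.
The left-hand side of every FD is a superkey, so BCNF is satisfied.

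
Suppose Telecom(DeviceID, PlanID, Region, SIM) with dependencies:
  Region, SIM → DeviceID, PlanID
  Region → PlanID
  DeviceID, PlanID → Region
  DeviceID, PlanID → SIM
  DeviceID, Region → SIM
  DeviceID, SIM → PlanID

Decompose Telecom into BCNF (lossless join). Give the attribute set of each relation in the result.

{DeviceID, Region, SIM}; {PlanID, Region}

Candidate keys of the original relation: {DeviceID, PlanID}, {DeviceID, Region}, {DeviceID, SIM}, {Region, SIM}.
In {DeviceID, PlanID, Region, SIM}, {Region} is not a superkey ({Region}⁺ restricted to this set is {PlanID, Region}), so split on Region → PlanID into {PlanID, Region} and {DeviceID, Region, SIM}.
{PlanID, Region} has no BCNF violation.
{DeviceID, Region, SIM} has no BCNF violation.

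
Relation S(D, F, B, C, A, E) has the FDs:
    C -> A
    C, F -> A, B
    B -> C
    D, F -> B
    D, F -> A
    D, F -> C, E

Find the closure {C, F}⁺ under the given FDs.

Start with {C, F}.
C -> A applies; add {A} → now {A, C, F}.
C, F -> A, B applies; add {B} → now {A, B, C, F}.
No further FD applies.

{A, B, C, F}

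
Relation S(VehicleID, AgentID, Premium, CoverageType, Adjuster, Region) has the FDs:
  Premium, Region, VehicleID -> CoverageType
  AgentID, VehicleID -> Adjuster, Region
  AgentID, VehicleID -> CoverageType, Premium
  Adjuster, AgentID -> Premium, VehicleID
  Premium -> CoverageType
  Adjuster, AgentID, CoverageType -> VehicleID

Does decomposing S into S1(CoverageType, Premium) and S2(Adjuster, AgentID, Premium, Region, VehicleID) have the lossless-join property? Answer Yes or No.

Yes

Common attributes: {Premium}; their closure is {CoverageType, Premium}.
S1 is contained in that closure, so S1 ∩ S2 -> S1 holds and the join is lossless.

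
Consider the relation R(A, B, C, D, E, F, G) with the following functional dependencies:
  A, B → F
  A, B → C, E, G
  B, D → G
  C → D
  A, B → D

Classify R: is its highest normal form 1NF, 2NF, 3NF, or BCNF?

2NF

Candidate key: {A, B}. Prime attributes: {A, B}.
B, D → G: {B, D}⁺ = {B, D, G}, which is not all of the attributes, so the left side is not a superkey — BCNF is violated.
B, D → G determines the non-prime attribute {G} from a non-superkey — 3NF is violated.
Checking every proper subset of each key, none determines a non-prime attribute — 2NF is satisfied.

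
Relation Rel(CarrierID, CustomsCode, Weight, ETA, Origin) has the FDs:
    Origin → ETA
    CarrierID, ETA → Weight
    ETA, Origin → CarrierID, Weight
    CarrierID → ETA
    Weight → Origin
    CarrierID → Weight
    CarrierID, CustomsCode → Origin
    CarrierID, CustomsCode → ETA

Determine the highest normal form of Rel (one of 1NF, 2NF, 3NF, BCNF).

1NF

Candidate keys: {CarrierID, CustomsCode}, {CustomsCode, Origin}, {CustomsCode, Weight}. Prime attributes: {CarrierID, CustomsCode, Origin, Weight}.
Origin → ETA breaks BCNF: {Origin}⁺ = {CarrierID, ETA, Origin, Weight}, so {Origin} is not a superkey.
Origin → ETA has non-prime {ETA} on the right and a non-superkey on the left, so 3NF fails.
{CarrierID} is a proper subset of the key {CarrierID, CustomsCode}, and {CarrierID}⁺ contains the non-prime attribute {ETA} — a partial dependency, so 2NF is violated.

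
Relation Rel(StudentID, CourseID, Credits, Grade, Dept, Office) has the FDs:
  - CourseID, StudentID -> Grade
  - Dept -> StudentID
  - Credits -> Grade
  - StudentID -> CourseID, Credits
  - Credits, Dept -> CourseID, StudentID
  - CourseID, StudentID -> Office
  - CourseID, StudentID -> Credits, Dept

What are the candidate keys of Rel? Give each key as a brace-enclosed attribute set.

{Dept}⁺ = {CourseID, Credits, Dept, Grade, Office, StudentID}, which is every attribute, so {Dept} is a candidate key.
{StudentID}⁺ = {CourseID, Credits, Dept, Grade, Office, StudentID}, which is every attribute, so {StudentID} is a candidate key.
These are minimal and exhaustive — every other superkey contains one of them.

{Dept}, {StudentID}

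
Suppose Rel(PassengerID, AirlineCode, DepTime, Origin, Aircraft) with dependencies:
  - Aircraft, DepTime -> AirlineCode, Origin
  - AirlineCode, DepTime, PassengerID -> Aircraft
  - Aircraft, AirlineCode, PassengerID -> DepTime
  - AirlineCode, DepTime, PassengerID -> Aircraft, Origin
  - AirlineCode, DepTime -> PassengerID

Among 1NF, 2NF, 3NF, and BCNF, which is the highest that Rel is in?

BCNF

Candidate keys: {Aircraft, AirlineCode, PassengerID}, {Aircraft, DepTime}, {AirlineCode, DepTime}. Prime attributes: {Aircraft, AirlineCode, DepTime, PassengerID}.
Each dependency's left side is a superkey — BCNF holds.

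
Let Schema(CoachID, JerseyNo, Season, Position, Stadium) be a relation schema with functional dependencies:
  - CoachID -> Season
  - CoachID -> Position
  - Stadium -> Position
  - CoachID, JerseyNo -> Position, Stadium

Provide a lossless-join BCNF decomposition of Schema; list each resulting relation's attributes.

Candidate key of the original relation: {CoachID, JerseyNo}.
Within {CoachID, JerseyNo, Position, Season, Stadium}: {CoachID}⁺ ∩ {CoachID, JerseyNo, Position, Season, Stadium} = {CoachID, Position, Season}, not the whole set, so CoachID -> Position, Season violates BCNF; decompose into {CoachID, Position, Season} and {CoachID, JerseyNo, Stadium}.
{CoachID, Position, Season} is in BCNF.
{CoachID, JerseyNo, Stadium} is in BCNF.

{CoachID, JerseyNo, Stadium}; {CoachID, Position, Season}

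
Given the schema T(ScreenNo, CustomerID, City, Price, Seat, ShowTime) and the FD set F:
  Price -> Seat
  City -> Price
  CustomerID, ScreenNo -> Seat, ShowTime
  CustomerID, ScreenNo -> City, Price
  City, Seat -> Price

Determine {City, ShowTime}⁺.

{City, Price, Seat, ShowTime}

Start with {City, ShowTime}.
City -> Price applies; add {Price} → now {City, Price, ShowTime}.
Price -> Seat applies; add {Seat} → now {City, Price, Seat, ShowTime}.
No further FD applies.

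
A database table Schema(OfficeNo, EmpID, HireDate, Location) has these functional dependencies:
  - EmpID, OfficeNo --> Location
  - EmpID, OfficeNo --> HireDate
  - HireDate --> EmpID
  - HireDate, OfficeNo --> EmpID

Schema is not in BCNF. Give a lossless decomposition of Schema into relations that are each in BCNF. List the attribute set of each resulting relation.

Candidate keys of the original relation: {EmpID, OfficeNo}, {HireDate, OfficeNo}.
Within {EmpID, HireDate, Location, OfficeNo}: {HireDate}⁺ ∩ {EmpID, HireDate, Location, OfficeNo} = {EmpID, HireDate}, not the whole set, so HireDate --> EmpID violates BCNF; decompose into {EmpID, HireDate} and {HireDate, Location, OfficeNo}.
{EmpID, HireDate} has no BCNF violation.
{HireDate, Location, OfficeNo} has no BCNF violation.

{EmpID, HireDate}; {HireDate, Location, OfficeNo}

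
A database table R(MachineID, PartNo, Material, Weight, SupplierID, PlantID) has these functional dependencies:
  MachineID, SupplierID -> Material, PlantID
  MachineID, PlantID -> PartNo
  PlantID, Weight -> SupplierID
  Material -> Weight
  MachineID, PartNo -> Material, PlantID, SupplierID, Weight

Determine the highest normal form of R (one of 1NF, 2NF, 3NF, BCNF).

Candidate keys: {MachineID, PartNo}, {MachineID, PlantID}, {MachineID, SupplierID}. Prime attributes: {MachineID, PartNo, PlantID, SupplierID}.
For PlantID, Weight -> SupplierID we have {PlantID, Weight}⁺ = {PlantID, SupplierID, Weight}; {PlantID, Weight} is not a superkey, so BCNF fails.
Material -> Weight determines the non-prime attribute {Weight} from a non-superkey — 3NF is violated.
No non-prime attribute depends on a proper subset of any candidate key, so 2NF holds.

2NF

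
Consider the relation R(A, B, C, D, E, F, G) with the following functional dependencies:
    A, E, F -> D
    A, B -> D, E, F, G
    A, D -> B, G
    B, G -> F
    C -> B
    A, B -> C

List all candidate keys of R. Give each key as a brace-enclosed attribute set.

{A, B}, {A, C}, {A, D}, {A, E, F}

Attributes never on any right-hand side: {A} — every candidate key must contain it.
{A, B}⁺ = {A, B, C, D, E, F, G}, which is every attribute, so {A, B} is a candidate key.
{A, C}⁺ = {A, B, C, D, E, F, G}, which is every attribute, so {A, C} is a candidate key.
{A, D}⁺ = {A, B, C, D, E, F, G}, which is every attribute, so {A, D} is a candidate key.
{A, E, F}⁺ = {A, B, C, D, E, F, G}, which is every attribute, so {A, E, F} is a candidate key.
No proper subset of any of these is a key, and no other minimal superkey exists.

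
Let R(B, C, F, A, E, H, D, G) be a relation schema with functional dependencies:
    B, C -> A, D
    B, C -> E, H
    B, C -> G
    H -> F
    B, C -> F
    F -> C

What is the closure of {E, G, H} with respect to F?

Start with {E, G, H}.
H -> F applies; add {F} → now {E, F, G, H}.
F -> C applies; add {C} → now {C, E, F, G, H}.
No further FD applies.

{C, E, F, G, H}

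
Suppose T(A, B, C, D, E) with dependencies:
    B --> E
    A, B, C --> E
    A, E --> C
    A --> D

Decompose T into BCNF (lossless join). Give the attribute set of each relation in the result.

{A, B, C}; {A, D}; {B, E}

Candidate key of the original relation: {A, B}.
Within {A, B, C, D, E}: {B}⁺ ∩ {A, B, C, D, E} = {B, E}, not the whole set, so B --> E violates BCNF; decompose into {B, E} and {A, B, C, D}.
{B, E}: every determinant is a superkey — BCNF.
Within {A, B, C, D}: {A}⁺ ∩ {A, B, C, D} = {A, D}, not the whole set, so A --> D violates BCNF; decompose into {A, D} and {A, B, C}.
{A, D}: every determinant is a superkey — BCNF.
{A, B, C}: every determinant is a superkey — BCNF.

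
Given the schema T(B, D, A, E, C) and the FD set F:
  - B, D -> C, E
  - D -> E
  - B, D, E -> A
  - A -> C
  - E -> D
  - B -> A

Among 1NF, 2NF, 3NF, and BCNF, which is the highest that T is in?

1NF

Candidate keys: {B, D}, {B, E}. Prime attributes: {B, D, E}.
For D -> E we have {D}⁺ = {D, E}; {D} is not a superkey, so BCNF fails.
A -> C determines the non-prime attribute {C} from a non-superkey — 3NF is violated.
{B} is a proper subset of the key {B, D}, and {B}⁺ contains the non-prime attributes {A, C} — a partial dependency, so 2NF is violated.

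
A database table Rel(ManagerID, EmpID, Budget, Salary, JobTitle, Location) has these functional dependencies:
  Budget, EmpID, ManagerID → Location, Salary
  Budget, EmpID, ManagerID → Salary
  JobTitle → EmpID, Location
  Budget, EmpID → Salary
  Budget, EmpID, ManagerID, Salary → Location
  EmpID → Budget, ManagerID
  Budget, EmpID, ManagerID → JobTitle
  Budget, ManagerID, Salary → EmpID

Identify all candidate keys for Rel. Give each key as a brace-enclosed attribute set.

{Budget, ManagerID, Salary}, {EmpID}, {JobTitle}

Closure of {EmpID} is {Budget, EmpID, JobTitle, Location, ManagerID, Salary}, the whole schema; {EmpID} is a candidate key.
Closure of {JobTitle} is {Budget, EmpID, JobTitle, Location, ManagerID, Salary}, the whole schema; {JobTitle} is a candidate key.
Closure of {Budget, ManagerID, Salary} is {Budget, EmpID, JobTitle, Location, ManagerID, Salary}, the whole schema; {Budget, ManagerID, Salary} is a candidate key.
Any other superkey properly contains one of these, so there are no further candidate keys.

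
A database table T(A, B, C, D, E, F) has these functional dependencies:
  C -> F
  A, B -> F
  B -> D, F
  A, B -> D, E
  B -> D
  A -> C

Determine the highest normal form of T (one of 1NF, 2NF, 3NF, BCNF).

Candidate key: {A, B}. Prime attributes: {A, B}.
For C -> F we have {C}⁺ = {C, F}; {C} is not a superkey, so BCNF fails.
Because {F} is non-prime and the left side of C -> F is not a superkey, the relation is not in 3NF.
The proper key subset {A} of {A, B} determines non-prime {C, F}, so the relation is not even in 2NF.

1NF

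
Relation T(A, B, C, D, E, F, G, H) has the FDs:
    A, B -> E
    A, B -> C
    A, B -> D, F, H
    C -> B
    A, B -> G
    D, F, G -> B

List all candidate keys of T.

No FD produces {A}, so it must be in every candidate key.
{A, B} is a candidate key since {A, B}⁺ = {A, B, C, D, E, F, G, H} covers every attribute.
{A, C} is a candidate key since {A, C}⁺ = {A, B, C, D, E, F, G, H} covers every attribute.
{A, D, F, G} is a candidate key since {A, D, F, G}⁺ = {A, B, C, D, E, F, G, H} covers every attribute.
Any other superkey properly contains one of these, so there are no further candidate keys.

{A, B}, {A, C}, {A, D, F, G}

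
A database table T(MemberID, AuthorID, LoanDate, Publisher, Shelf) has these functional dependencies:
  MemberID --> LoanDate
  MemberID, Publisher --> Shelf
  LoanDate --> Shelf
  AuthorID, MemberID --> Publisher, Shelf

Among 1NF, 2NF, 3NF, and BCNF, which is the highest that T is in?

1NF

Candidate key: {AuthorID, MemberID}. Prime attributes: {AuthorID, MemberID}.
MemberID --> LoanDate: {MemberID}⁺ = {LoanDate, MemberID, Shelf}, which is not all of the attributes, so the left side is not a superkey — BCNF is violated.
MemberID --> LoanDate determines the non-prime attribute {LoanDate} from a non-superkey — 3NF is violated.
The proper key subset {MemberID} of {AuthorID, MemberID} determines non-prime {LoanDate, Shelf}, so the relation is not even in 2NF.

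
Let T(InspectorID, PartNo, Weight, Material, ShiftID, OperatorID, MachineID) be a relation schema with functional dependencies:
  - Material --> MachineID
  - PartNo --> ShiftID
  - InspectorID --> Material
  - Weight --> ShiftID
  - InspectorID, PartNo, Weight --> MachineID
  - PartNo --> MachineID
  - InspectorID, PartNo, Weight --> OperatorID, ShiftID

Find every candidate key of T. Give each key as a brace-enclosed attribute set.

Attributes never on any right-hand side: {InspectorID, PartNo, Weight} — every candidate key must contain all of them.
Closure of {InspectorID, PartNo, Weight} is {InspectorID, MachineID, Material, OperatorID, PartNo, ShiftID, Weight}, the whole schema; {InspectorID, PartNo, Weight} is a candidate key.
Every other attribute set either contains this one or has a smaller closure.

{InspectorID, PartNo, Weight}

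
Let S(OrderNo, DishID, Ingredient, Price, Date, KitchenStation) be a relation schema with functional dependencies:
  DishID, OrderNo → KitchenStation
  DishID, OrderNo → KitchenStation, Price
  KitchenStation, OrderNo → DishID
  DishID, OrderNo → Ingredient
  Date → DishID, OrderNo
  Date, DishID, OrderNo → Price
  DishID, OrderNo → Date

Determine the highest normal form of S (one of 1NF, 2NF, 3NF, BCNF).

Candidate keys: {Date}, {DishID, OrderNo}, {KitchenStation, OrderNo}. Prime attributes: {Date, DishID, KitchenStation, OrderNo}.
Every FD has a superkey on the left, so the relation is in BCNF.

BCNF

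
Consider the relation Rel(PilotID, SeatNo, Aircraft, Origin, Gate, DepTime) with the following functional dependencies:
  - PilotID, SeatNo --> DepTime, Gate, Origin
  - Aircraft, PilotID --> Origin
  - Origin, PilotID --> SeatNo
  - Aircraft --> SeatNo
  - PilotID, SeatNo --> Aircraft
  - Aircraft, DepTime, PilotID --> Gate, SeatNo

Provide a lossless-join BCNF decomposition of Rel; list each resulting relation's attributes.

Candidate keys of the original relation: {Aircraft, PilotID}, {Origin, PilotID}, {PilotID, SeatNo}.
Within {Aircraft, DepTime, Gate, Origin, PilotID, SeatNo}: {Aircraft}⁺ ∩ {Aircraft, DepTime, Gate, Origin, PilotID, SeatNo} = {Aircraft, SeatNo}, not the whole set, so Aircraft --> SeatNo violates BCNF; decompose into {Aircraft, SeatNo} and {Aircraft, DepTime, Gate, Origin, PilotID}.
{Aircraft, SeatNo} has no BCNF violation.
{Aircraft, DepTime, Gate, Origin, PilotID} has no BCNF violation.

{Aircraft, DepTime, Gate, Origin, PilotID}; {Aircraft, SeatNo}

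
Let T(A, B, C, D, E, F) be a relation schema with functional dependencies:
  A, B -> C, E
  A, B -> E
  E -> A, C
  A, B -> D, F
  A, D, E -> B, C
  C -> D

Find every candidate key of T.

{A, B}, {E}

{E}⁺ = {A, B, C, D, E, F} — all of the relation — so {E} is a candidate key.
{A, B}⁺ = {A, B, C, D, E, F} — all of the relation — so {A, B} is a candidate key.
No proper subset of any of these is a key, and no other minimal superkey exists.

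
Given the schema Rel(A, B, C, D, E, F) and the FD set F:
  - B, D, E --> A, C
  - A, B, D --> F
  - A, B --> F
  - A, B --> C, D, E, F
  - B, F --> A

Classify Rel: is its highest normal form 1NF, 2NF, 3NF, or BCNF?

Candidate keys: {A, B}, {B, D, E}, {B, F}. Prime attributes: {A, B, D, E, F}.
The left-hand side of every FD is a superkey, so BCNF is satisfied.

BCNF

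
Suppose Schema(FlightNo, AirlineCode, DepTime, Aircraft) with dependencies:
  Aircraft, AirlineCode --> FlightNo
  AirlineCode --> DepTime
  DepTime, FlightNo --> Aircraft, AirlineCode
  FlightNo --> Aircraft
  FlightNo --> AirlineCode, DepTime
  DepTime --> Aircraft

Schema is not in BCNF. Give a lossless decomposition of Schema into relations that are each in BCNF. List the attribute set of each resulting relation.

Candidate keys of the original relation: {AirlineCode}, {FlightNo}.
Within {Aircraft, AirlineCode, DepTime, FlightNo}: {DepTime}⁺ ∩ {Aircraft, AirlineCode, DepTime, FlightNo} = {Aircraft, DepTime}, not the whole set, so DepTime --> Aircraft violates BCNF; decompose into {Aircraft, DepTime} and {AirlineCode, DepTime, FlightNo}.
{Aircraft, DepTime}: every determinant is a superkey — BCNF.
{AirlineCode, DepTime, FlightNo}: every determinant is a superkey — BCNF.

{Aircraft, DepTime}; {AirlineCode, DepTime, FlightNo}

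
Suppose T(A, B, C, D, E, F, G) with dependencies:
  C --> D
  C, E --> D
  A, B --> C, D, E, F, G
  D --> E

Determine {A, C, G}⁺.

Start with {A, C, G}.
C --> D applies; add {D} → now {A, C, D, G}.
D --> E applies; add {E} → now {A, C, D, E, G}.
No further FD applies.

{A, C, D, E, G}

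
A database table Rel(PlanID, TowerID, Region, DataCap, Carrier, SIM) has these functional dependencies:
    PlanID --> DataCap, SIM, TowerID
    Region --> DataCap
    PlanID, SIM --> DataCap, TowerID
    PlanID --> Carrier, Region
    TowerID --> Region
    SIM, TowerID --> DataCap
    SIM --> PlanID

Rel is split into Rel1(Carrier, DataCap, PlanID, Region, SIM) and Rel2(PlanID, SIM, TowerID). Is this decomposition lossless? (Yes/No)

The shared attributes are {PlanID, SIM} and {PlanID, SIM}⁺ = {Carrier, DataCap, PlanID, Region, SIM, TowerID}.
Rel1 is contained in that closure, so Rel1 ∩ Rel2 --> Rel1 holds and the join is lossless.

Yes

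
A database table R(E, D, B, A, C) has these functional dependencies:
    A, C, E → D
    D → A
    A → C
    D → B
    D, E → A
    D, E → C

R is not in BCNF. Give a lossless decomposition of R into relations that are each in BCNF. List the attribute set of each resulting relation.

{A, B, D}; {A, C}; {D, E}

Candidate keys of the original relation: {A, E}, {D, E}.
Within {A, B, C, D, E}: {D}⁺ ∩ {A, B, C, D, E} = {A, B, C, D}, not the whole set, so D → A, B, C violates BCNF; decompose into {A, B, C, D} and {D, E}.
Within {A, B, C, D}: {A}⁺ ∩ {A, B, C, D} = {A, C}, not the whole set, so A → C violates BCNF; decompose into {A, C} and {A, B, D}.
{A, C} has no BCNF violation.
{A, B, D} has no BCNF violation.
{D, E} has no BCNF violation.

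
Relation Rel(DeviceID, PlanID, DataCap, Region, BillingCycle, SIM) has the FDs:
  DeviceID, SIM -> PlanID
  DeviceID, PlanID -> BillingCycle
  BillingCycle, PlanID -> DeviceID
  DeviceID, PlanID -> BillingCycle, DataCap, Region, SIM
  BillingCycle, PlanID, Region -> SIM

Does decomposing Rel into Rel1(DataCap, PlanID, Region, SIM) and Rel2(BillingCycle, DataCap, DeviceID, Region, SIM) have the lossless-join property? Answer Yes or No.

The shared attributes are {DataCap, Region, SIM} and {DataCap, Region, SIM}⁺ = {DataCap, Region, SIM}.
The closure covers neither Rel1 nor Rel2 entirely; the join is not lossless.

No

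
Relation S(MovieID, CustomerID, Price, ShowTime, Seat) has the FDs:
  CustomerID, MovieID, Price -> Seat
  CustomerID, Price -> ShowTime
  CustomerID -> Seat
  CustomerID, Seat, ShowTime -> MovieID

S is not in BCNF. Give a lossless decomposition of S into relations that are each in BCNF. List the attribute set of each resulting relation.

Candidate key of the original relation: {CustomerID, Price}.
{CustomerID, MovieID, Price, Seat, ShowTime}: {CustomerID} determines {CustomerID, Seat} here but is not a superkey — split on CustomerID -> Seat, giving {CustomerID, Seat} and {CustomerID, MovieID, Price, ShowTime}.
{CustomerID, Seat} is in BCNF.
{CustomerID, MovieID, Price, ShowTime}: {CustomerID, ShowTime} determines {CustomerID, MovieID, ShowTime} here but is not a superkey — split on CustomerID, ShowTime -> MovieID, giving {CustomerID, MovieID, ShowTime} and {CustomerID, Price, ShowTime}.
{CustomerID, MovieID, ShowTime} is in BCNF.
{CustomerID, Price, ShowTime} is in BCNF.

{CustomerID, MovieID, ShowTime}; {CustomerID, Price, ShowTime}; {CustomerID, Seat}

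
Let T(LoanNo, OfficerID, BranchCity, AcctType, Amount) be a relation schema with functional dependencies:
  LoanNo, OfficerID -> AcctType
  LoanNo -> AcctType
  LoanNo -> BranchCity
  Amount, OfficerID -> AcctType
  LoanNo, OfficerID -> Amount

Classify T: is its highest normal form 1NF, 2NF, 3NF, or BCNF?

Candidate key: {LoanNo, OfficerID}. Prime attributes: {LoanNo, OfficerID}.
For LoanNo -> AcctType we have {LoanNo}⁺ = {AcctType, BranchCity, LoanNo}; {LoanNo} is not a superkey, so BCNF fails.
Because {AcctType} is non-prime and the left side of LoanNo -> AcctType is not a superkey, the relation is not in 3NF.
The proper key subset {LoanNo} of {LoanNo, OfficerID} determines non-prime {AcctType, BranchCity}, so the relation is not even in 2NF.

1NF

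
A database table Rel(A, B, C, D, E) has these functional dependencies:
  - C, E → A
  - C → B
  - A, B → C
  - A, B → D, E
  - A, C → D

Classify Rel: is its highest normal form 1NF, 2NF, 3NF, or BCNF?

Candidate keys: {A, B}, {A, C}, {C, E}. Prime attributes: {A, B, C, E}.
C → B: {C}⁺ = {B, C}, which is not all of the attributes, so the left side is not a superkey — BCNF is violated.
Its right-hand attributes {B} are all prime, as are those of every other non-superkey FD — the relation is in 3NF.

3NF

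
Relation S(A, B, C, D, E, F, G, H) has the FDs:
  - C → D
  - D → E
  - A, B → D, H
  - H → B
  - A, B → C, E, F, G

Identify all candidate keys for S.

{A, B}, {A, H}

No FD produces {A}, so it must be in every candidate key.
{A, B}⁺ = {A, B, C, D, E, F, G, H}, which is every attribute, so {A, B} is a candidate key.
{A, H}⁺ = {A, B, C, D, E, F, G, H}, which is every attribute, so {A, H} is a candidate key.
These are minimal and exhaustive — every other superkey contains one of them.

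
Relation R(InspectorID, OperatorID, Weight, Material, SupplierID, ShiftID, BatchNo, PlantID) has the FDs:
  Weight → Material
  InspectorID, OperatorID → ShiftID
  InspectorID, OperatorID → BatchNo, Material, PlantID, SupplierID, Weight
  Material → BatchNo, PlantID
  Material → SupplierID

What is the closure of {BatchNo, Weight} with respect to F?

Start with {BatchNo, Weight}.
Weight → Material applies; add {Material} → now {BatchNo, Material, Weight}.
Material → BatchNo, PlantID applies; add {PlantID} → now {BatchNo, Material, PlantID, Weight}.
Material → SupplierID applies; add {SupplierID} → now {BatchNo, Material, PlantID, SupplierID, Weight}.
No further FD applies.

{BatchNo, Material, PlantID, SupplierID, Weight}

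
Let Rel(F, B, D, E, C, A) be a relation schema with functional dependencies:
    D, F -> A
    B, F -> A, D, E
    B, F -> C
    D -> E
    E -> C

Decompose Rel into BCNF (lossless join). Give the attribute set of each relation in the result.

{A, D, F}; {B, D, F}; {C, E}; {D, E}

Candidate key of the original relation: {B, F}.
{A, B, C, D, E, F}: {D, F} determines {A, C, D, E, F} here but is not a superkey — split on D, F -> A, C, E, giving {A, C, D, E, F} and {B, D, F}.
{A, C, D, E, F}: {D} determines {C, D, E} here but is not a superkey — split on D -> C, E, giving {C, D, E} and {A, D, F}.
{C, D, E}: {E} determines {C, E} here but is not a superkey — split on E -> C, giving {C, E} and {D, E}.
{C, E} is in BCNF.
{D, E} is in BCNF.
{A, D, F} is in BCNF.
{B, D, F} is in BCNF.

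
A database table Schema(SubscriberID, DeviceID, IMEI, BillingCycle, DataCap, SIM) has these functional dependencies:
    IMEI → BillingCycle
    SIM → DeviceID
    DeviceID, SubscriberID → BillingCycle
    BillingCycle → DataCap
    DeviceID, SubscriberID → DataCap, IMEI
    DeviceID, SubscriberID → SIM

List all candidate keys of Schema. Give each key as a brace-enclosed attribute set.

Attributes never on any right-hand side: {SubscriberID} — every candidate key must contain it.
{DeviceID, SubscriberID}⁺ = {BillingCycle, DataCap, DeviceID, IMEI, SIM, SubscriberID}, which is every attribute, so {DeviceID, SubscriberID} is a candidate key.
{SIM, SubscriberID}⁺ = {BillingCycle, DataCap, DeviceID, IMEI, SIM, SubscriberID}, which is every attribute, so {SIM, SubscriberID} is a candidate key.
No proper subset of any of these is a key, and no other minimal superkey exists.

{DeviceID, SubscriberID}, {SIM, SubscriberID}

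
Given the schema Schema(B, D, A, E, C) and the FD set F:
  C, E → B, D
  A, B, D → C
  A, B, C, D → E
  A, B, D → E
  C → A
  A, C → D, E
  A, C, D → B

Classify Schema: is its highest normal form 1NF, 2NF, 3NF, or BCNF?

Candidate keys: {A, B, D}, {C}. Prime attributes: {A, B, C, D}.
Each dependency's left side is a superkey — BCNF holds.

BCNF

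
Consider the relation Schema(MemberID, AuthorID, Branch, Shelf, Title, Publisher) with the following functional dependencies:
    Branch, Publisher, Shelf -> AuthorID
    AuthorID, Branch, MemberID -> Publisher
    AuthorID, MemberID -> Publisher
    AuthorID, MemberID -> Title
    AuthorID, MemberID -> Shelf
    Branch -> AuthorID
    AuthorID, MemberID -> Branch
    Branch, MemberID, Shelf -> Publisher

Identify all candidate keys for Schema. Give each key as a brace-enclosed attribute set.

{MemberID} never appears on the right of any FD, so every key must include it.
{AuthorID, MemberID}⁺ = {AuthorID, Branch, MemberID, Publisher, Shelf, Title}, which is every attribute, so {AuthorID, MemberID} is a candidate key.
{Branch, MemberID}⁺ = {AuthorID, Branch, MemberID, Publisher, Shelf, Title}, which is every attribute, so {Branch, MemberID} is a candidate key.
No proper subset of any of these is a key, and no other minimal superkey exists.

{AuthorID, MemberID}, {Branch, MemberID}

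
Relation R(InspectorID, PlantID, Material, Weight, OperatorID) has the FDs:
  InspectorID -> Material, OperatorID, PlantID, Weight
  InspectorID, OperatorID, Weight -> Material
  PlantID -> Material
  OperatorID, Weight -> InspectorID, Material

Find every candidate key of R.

{InspectorID}⁺ = {InspectorID, Material, OperatorID, PlantID, Weight}, which is every attribute, so {InspectorID} is a candidate key.
{OperatorID, Weight}⁺ = {InspectorID, Material, OperatorID, PlantID, Weight}, which is every attribute, so {OperatorID, Weight} is a candidate key.
No proper subset of any of these is a key, and no other minimal superkey exists.

{InspectorID}, {OperatorID, Weight}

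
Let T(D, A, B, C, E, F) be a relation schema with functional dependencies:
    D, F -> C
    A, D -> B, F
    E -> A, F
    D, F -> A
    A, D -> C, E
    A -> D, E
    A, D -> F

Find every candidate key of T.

Closure of {A} is {A, B, C, D, E, F}, the whole schema; {A} is a candidate key.
Closure of {E} is {A, B, C, D, E, F}, the whole schema; {E} is a candidate key.
Closure of {D, F} is {A, B, C, D, E, F}, the whole schema; {D, F} is a candidate key.
Any other superkey properly contains one of these, so there are no further candidate keys.

{A}, {D, F}, {E}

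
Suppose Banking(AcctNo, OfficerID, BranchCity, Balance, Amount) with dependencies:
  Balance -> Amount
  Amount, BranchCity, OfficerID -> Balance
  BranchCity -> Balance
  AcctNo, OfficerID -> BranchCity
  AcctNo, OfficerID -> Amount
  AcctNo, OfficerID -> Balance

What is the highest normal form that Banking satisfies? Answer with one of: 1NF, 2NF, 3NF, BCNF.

Candidate key: {AcctNo, OfficerID}. Prime attributes: {AcctNo, OfficerID}.
Balance -> Amount breaks BCNF: {Balance}⁺ = {Amount, Balance}, so {Balance} is not a superkey.
Because {Amount} is non-prime and the left side of Balance -> Amount is not a superkey, the relation is not in 3NF.
No proper subset of a key has a non-prime attribute in its closure, so there is no partial dependency; 2NF holds.

2NF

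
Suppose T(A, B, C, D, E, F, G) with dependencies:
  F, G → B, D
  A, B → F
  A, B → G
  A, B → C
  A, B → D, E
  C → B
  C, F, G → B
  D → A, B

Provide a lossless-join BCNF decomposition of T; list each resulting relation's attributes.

Candidate keys of the original relation: {A, B}, {A, C}, {D}, {F, G}.
In {A, B, C, D, E, F, G}, {C} is not a superkey ({C}⁺ restricted to this set is {B, C}), so split on C → B into {B, C} and {A, C, D, E, F, G}.
{B, C} is in BCNF.
{A, C, D, E, F, G} is in BCNF.

{A, C, D, E, F, G}; {B, C}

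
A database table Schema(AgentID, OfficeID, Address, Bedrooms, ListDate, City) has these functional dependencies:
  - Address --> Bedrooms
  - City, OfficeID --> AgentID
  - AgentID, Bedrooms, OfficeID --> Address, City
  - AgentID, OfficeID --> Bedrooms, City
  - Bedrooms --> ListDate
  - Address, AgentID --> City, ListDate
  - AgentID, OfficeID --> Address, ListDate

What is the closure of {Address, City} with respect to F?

{Address, Bedrooms, City, ListDate}

Start with {Address, City}.
Address --> Bedrooms applies; add {Bedrooms} → now {Address, Bedrooms, City}.
Bedrooms --> ListDate applies; add {ListDate} → now {Address, Bedrooms, City, ListDate}.
No further FD applies.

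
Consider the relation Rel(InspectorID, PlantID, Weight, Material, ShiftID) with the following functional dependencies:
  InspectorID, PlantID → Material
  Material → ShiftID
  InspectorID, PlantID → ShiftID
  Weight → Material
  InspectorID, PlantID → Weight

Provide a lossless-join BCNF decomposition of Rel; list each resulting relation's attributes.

{InspectorID, PlantID, Weight}; {Material, ShiftID}; {Material, Weight}

Candidate key of the original relation: {InspectorID, PlantID}.
{InspectorID, Material, PlantID, ShiftID, Weight}: {Material} determines {Material, ShiftID} here but is not a superkey — split on Material → ShiftID, giving {Material, ShiftID} and {InspectorID, Material, PlantID, Weight}.
{Material, ShiftID} is in BCNF.
{InspectorID, Material, PlantID, Weight}: {Weight} determines {Material, Weight} here but is not a superkey — split on Weight → Material, giving {Material, Weight} and {InspectorID, PlantID, Weight}.
{Material, Weight} is in BCNF.
{InspectorID, PlantID, Weight} is in BCNF.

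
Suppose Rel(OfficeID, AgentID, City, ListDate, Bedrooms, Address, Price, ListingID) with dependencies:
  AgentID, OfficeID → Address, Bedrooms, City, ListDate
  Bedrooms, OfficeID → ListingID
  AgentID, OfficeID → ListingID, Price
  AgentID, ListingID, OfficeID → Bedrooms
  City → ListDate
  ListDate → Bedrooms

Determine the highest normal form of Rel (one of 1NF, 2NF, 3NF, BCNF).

2NF

Candidate key: {AgentID, OfficeID}. Prime attributes: {AgentID, OfficeID}.
Bedrooms, OfficeID → ListingID breaks BCNF: {Bedrooms, OfficeID}⁺ = {Bedrooms, ListingID, OfficeID}, so {Bedrooms, OfficeID} is not a superkey.
Bedrooms, OfficeID → ListingID has non-prime {ListingID} on the right and a non-superkey on the left, so 3NF fails.
No proper subset of a key has a non-prime attribute in its closure, so there is no partial dependency; 2NF holds.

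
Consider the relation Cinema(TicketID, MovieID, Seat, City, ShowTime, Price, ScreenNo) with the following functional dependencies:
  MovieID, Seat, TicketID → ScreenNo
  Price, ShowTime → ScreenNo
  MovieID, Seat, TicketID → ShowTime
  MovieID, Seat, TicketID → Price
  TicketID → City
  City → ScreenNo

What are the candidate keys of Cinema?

No FD produces {MovieID, Seat, TicketID}, so they must be in every candidate key.
{MovieID, Seat, TicketID}⁺ = {City, MovieID, Price, ScreenNo, Seat, ShowTime, TicketID} — all of the relation — so {MovieID, Seat, TicketID} is a candidate key.
No other minimal set has full closure, so this is the only candidate key.

{MovieID, Seat, TicketID}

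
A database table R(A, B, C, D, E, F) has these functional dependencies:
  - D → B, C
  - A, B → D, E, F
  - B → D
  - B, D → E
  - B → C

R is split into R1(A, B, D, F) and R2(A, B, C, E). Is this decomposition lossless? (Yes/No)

Common attributes: {A, B}; their closure is {A, B, C, D, E, F}.
This includes all of R1, so the common attributes are a superkey of R1 — the join is lossless.

Yes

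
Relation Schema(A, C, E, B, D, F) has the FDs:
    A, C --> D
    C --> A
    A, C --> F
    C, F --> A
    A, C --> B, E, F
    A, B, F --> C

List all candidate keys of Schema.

{A, B, F}, {C}

{C} is a candidate key since {C}⁺ = {A, B, C, D, E, F} covers every attribute.
{A, B, F} is a candidate key since {A, B, F}⁺ = {A, B, C, D, E, F} covers every attribute.
Any other superkey properly contains one of these, so there are no further candidate keys.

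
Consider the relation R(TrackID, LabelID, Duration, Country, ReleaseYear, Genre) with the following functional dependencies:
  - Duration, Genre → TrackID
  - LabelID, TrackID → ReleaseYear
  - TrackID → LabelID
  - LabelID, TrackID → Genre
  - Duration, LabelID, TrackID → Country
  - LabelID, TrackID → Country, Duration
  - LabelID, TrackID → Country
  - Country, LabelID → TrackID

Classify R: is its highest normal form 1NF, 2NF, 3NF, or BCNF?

Candidate keys: {Country, LabelID}, {Duration, Genre}, {TrackID}. Prime attributes: {Country, Duration, Genre, LabelID, TrackID}.
Each dependency's left side is a superkey — BCNF holds.

BCNF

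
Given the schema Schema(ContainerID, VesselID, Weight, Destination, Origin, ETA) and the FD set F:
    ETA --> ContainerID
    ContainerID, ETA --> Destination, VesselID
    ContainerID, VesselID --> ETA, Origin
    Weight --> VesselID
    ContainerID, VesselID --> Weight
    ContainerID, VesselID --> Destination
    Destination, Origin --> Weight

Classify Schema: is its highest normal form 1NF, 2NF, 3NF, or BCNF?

3NF

Candidate keys: {ContainerID, Destination, Origin}, {ContainerID, VesselID}, {ContainerID, Weight}, {ETA}. Prime attributes: {ContainerID, Destination, ETA, Origin, VesselID, Weight}.
Weight --> VesselID breaks BCNF: {Weight}⁺ = {VesselID, Weight}, so {Weight} is not a superkey.
Its right-hand attributes {VesselID} are all prime, as are those of every other non-superkey FD — the relation is in 3NF.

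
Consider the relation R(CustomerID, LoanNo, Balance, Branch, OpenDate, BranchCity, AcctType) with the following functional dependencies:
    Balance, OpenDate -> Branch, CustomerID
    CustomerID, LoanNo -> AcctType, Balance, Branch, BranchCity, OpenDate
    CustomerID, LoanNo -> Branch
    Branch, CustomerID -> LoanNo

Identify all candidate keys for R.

{Balance, OpenDate}, {Branch, CustomerID}, {CustomerID, LoanNo}

{Balance, OpenDate} is a candidate key since {Balance, OpenDate}⁺ = {AcctType, Balance, Branch, BranchCity, CustomerID, LoanNo, OpenDate} covers every attribute.
{Branch, CustomerID} is a candidate key since {Branch, CustomerID}⁺ = {AcctType, Balance, Branch, BranchCity, CustomerID, LoanNo, OpenDate} covers every attribute.
{CustomerID, LoanNo} is a candidate key since {CustomerID, LoanNo}⁺ = {AcctType, Balance, Branch, BranchCity, CustomerID, LoanNo, OpenDate} covers every attribute.
No proper subset of any of these is a key, and no other minimal superkey exists.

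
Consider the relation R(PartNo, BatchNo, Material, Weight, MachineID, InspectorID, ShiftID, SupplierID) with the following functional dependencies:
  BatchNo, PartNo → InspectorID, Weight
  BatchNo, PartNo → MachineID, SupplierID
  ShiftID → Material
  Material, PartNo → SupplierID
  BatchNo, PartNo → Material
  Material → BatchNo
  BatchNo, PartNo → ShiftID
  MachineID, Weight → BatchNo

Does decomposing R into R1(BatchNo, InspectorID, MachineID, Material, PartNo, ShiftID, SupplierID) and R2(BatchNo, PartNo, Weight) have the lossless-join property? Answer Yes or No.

The shared attributes are {BatchNo, PartNo} and {BatchNo, PartNo}⁺ = {BatchNo, InspectorID, MachineID, Material, PartNo, ShiftID, SupplierID, Weight}.
This includes all of R1, so the common attributes are a superkey of R1 — the join is lossless.

Yes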